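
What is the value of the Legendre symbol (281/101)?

1

First reduce: 281 ≡ 79 (mod 101).
Reciprocity: 79 ≡ 3 and 101 ≡ 1 (mod 4), so (79/101) = +(101/79).
Reduce top mod 79: now compute (22/79).
Pull out 2: since 79 ≡ 7 (mod 8), (2/79) = +1.
Reciprocity: 11 ≡ 3 and 79 ≡ 3 (mod 4), so (11/79) = −(79/11).
Reduce top mod 11: now compute (2/11).
Pull out 2: since 11 ≡ 3 (mod 8), (2/11) = -1.
Reached (1/11) = 1. Collecting the sign flips along the way, the symbol is +1.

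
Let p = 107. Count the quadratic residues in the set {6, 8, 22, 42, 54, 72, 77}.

(6/107) = -1 → non-residue.
(8/107) = -1 → non-residue.
(22/107) = -1 → non-residue.
(42/107) = +1 → QR.
(54/107) = -1 → non-residue.
(72/107) = -1 → non-residue.
(77/107) = -1 → non-residue.
Total quadratic residues among the 7: 1.

1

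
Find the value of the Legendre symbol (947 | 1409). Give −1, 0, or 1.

Reciprocity: 947 ≡ 3 and 1409 ≡ 1 (mod 4), so (947/1409) = +(1409/947).
Reduce top mod 947: now compute (462/947).
Pull out 2: since 947 ≡ 3 (mod 8), (2/947) = -1.
Reciprocity: 231 ≡ 3 and 947 ≡ 3 (mod 4), so (231/947) = −(947/231).
Reduce top mod 231: now compute (23/231).
Reciprocity: 23 ≡ 3 and 231 ≡ 3 (mod 4), so (23/231) = −(231/23).
Reduce top mod 23: now compute (1/23).
Reached (1/23) = 1. Collecting the sign flips along the way, the symbol is -1.

-1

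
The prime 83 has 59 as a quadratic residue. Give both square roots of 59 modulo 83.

15, 68

Since 83 ≡ 3 (mod 4), a square root of 59 is 59^((83+1)/4) = 59^21 mod 83.
Repeated squaring: 59^2≡78, 59^4≡25, 59^8≡44, 59^16≡27 (mod 83).
59^21 = 59^(16+4+1) ≡ 68 (mod 83).
Check: 68² = 4624 ≡ 59 (mod 83). The two roots are 15 and 68.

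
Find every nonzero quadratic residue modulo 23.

Square k = 1,…,11 (k and 23−k give the same square):
1²=1, 2²=4, 3²=9, 4²=16, 5²≡2, 6²≡13, 7²≡3, 8²≡18, 9²≡12, 10²≡8, 11²≡6 (mod 23).
So the quadratic residues mod 23 are {1, 2, 3, 4, 6, 8, 9, 12, 13, 16, 18}.

1,2,3,4,6,8,9,12,13,16,18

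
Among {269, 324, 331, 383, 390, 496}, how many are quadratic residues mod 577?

(269/577) = -1 → non-residue.
(324/577) = +1 → QR.
(331/577) = -1 → non-residue.
(383/577) = -1 → non-residue.
(390/577) = +1 → QR.
(496/577) = +1 → QR.
Total quadratic residues among the 6: 3.

3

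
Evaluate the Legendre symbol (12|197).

Pull out 2^2: since 197 ≡ 5 (mod 8), (2/197) = -1, so (2/197)^2 = +1.
Reciprocity: 3 ≡ 3 and 197 ≡ 1 (mod 4), so (3/197) = +(197/3).
Reduce top mod 3: now compute (2/3).
Pull out 2: since 3 ≡ 3 (mod 8), (2/3) = -1.
Reached (1/3) = 1. Collecting the sign flips along the way, the symbol is -1.

-1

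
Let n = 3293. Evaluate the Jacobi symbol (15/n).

Reciprocity: 15 ≡ 3 and 3293 ≡ 1 (mod 4), so (15/3293) = +(3293/15).
Reduce top mod 15: now compute (8/15).
Pull out 2^3: since 15 ≡ 7 (mod 8), (2/15) = +1, so (2/15)^3 = +1.
Reached (1/15) = 1. Collecting the sign flips along the way, the symbol is +1.

1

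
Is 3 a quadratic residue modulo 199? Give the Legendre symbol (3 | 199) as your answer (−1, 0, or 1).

-1

Reciprocity: 3 ≡ 3 and 199 ≡ 3 (mod 4), so (3/199) = −(199/3).
Reduce top mod 3: now compute (1/3).
Reached (1/3) = 1. Collecting the sign flips along the way, the symbol is -1.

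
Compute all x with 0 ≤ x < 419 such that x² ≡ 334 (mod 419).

Since 419 ≡ 3 (mod 4), a square root of 334 is 334^((419+1)/4) = 334^105 mod 419.
Repeated squaring: 334^2≡102, 334^4≡348, 334^8≡13, 334^16≡169, 334^32≡69, 334^64≡152 (mod 419).
334^105 = 334^(64+32+8+1) ≡ 300 (mod 419).
Check: 300² = 90000 ≡ 334 (mod 419). The two roots are 119 and 300.

119, 300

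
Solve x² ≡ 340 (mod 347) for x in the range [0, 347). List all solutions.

149, 198

Since 347 ≡ 3 (mod 4), a square root of 340 is 340^((347+1)/4) = 340^87 mod 347.
Repeated squaring: 340^2≡49, 340^4≡319, 340^8≡90, 340^16≡119, 340^32≡281, 340^64≡192 (mod 347).
340^87 = 340^(64+16+4+2+1) ≡ 149 (mod 347).
Check: 149² = 22201 ≡ 340 (mod 347). The two roots are 149 and 198.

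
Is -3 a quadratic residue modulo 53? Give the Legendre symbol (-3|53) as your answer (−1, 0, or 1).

Euler's criterion: (-3/53) ≡ 50^26 (mod 53).
50^2 ≡ 9 (mod 53)
50^4 ≡ 28 (mod 53)
50^8 ≡ 42 (mod 53)
50^16 ≡ 15 (mod 53)
50^26 = 50^(16+8+2) ≡ 52 (mod 53).
Result is 52 ≡ −1, so (-3/53) = −1.

-1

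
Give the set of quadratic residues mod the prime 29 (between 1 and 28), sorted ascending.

1,4,5,6,7,9,13,16,20,22,23,24,25,28

Square k = 1,…,14 (k and 29−k give the same square):
1²=1, 2²=4, 3²=9, 4²=16, 5²=25, 6²≡7, 7²≡20, 8²≡6, 9²≡23, 10²≡13, 11²≡5, 12²≡28, 13²≡24, 14²≡22 (mod 29).
So the quadratic residues mod 29 are {1, 4, 5, 6, 7, 9, 13, 16, 20, 22, 23, 24, 25, 28}.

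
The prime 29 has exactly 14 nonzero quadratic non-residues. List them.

2,3,8,10,11,12,14,15,17,18,19,21,26,27

Square k = 1,…,14 (k and 29−k give the same square):
1²=1, 2²=4, 3²=9, 4²=16, 5²=25, 6²≡7, 7²≡20, 8²≡6, 9²≡23, 10²≡13, 11²≡5, 12²≡28, 13²≡24, 14²≡22 (mod 29).
The residues are {1, 4, 5, 6, 7, 9, 13, 16, 20, 22, 23, 24, 25, 28}; the non-residues are the remaining 14 nonzero classes.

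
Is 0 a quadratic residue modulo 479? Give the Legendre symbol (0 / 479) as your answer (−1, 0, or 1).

0

Top reduces to 0: gcd > 1, so the symbol is 0.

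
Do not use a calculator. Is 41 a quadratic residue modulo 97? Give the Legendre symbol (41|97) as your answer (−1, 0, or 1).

Euler's criterion: (41/97) ≡ 41^48 (mod 97).
41^2 ≡ 32 (mod 97)
41^4 ≡ 54 (mod 97)
41^8 ≡ 6 (mod 97)
41^16 ≡ 36 (mod 97)
41^32 ≡ 35 (mod 97)
41^48 = 41^(32+16) ≡ 96 (mod 97).
Result is 96 ≡ −1, so (41/97) = −1.

-1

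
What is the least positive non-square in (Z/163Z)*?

(2/163) = −1, so 2 is the smallest positive non-residue mod 163.

2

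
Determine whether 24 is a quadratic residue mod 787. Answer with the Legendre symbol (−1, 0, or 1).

1

Euler's criterion: (24/787) ≡ 24^393 (mod 787).
24^2 ≡ 576 (mod 787)
24^4 ≡ 449 (mod 787)
24^8 ≡ 129 (mod 787)
24^16 ≡ 114 (mod 787)
24^32 ≡ 404 (mod 787)
24^64 ≡ 307 (mod 787)
24^128 ≡ 596 (mod 787)
24^256 ≡ 279 (mod 787)
24^393 = 24^(256+128+8+1) ≡ 1 (mod 787).
Result is 1, so (24/787) = 1.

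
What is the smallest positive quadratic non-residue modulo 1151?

13

(2/1151) = +1, so 2 is a residue.
(3/1151) = +1, so 3 is a residue.
(4/1151) = +1, so 4 is a residue.
(5/1151) = +1, so 5 is a residue.
(6/1151) = +1, so 6 is a residue.
(7/1151) = +1, so 7 is a residue.
(8/1151) = +1, so 8 is a residue.
(9/1151) = +1, so 9 is a residue.
(10/1151) = +1, so 10 is a residue.
(11/1151) = +1, so 11 is a residue.
(12/1151) = +1, so 12 is a residue.
(13/1151) = −1, so 13 is the smallest positive non-residue mod 1151.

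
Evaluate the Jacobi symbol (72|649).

1

Pull out 2^3: since 649 ≡ 1 (mod 8), (2/649) = +1, so (2/649)^3 = +1.
Reciprocity: 9 ≡ 1 and 649 ≡ 1 (mod 4), so (9/649) = +(649/9).
Reduce top mod 9: now compute (1/9).
Reached (1/9) = 1. Collecting the sign flips along the way, the symbol is +1.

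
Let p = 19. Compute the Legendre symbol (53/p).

First reduce: 53 ≡ 15 (mod 19).
Reciprocity: 15 ≡ 3 and 19 ≡ 3 (mod 4), so (15/19) = −(19/15).
Reduce top mod 15: now compute (4/15).
Pull out 2^2: since 15 ≡ 7 (mod 8), (2/15) = +1, so (2/15)^2 = +1.
Reached (1/15) = 1. Collecting the sign flips along the way, the symbol is -1.

-1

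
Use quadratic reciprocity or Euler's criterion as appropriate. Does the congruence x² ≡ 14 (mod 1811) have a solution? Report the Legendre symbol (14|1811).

-1

Pull out 2: since 1811 ≡ 3 (mod 8), (2/1811) = -1.
Reciprocity: 7 ≡ 3 and 1811 ≡ 3 (mod 4), so (7/1811) = −(1811/7).
Reduce top mod 7: now compute (5/7).
Reciprocity: 5 ≡ 1 and 7 ≡ 3 (mod 4), so (5/7) = +(7/5).
Reduce top mod 5: now compute (2/5).
Pull out 2: since 5 ≡ 5 (mod 8), (2/5) = -1.
Reached (1/5) = 1. Collecting the sign flips along the way, the symbol is -1.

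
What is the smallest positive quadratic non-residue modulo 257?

(2/257) = +1, so 2 is a residue.
(3/257) = −1, so 3 is the smallest positive non-residue mod 257.

3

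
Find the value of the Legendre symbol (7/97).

-1

Reciprocity: 7 ≡ 3 and 97 ≡ 1 (mod 4), so (7/97) = +(97/7).
Reduce top mod 7: now compute (6/7).
Pull out 2: since 7 ≡ 7 (mod 8), (2/7) = +1.
Reciprocity: 3 ≡ 3 and 7 ≡ 3 (mod 4), so (3/7) = −(7/3).
Reduce top mod 3: now compute (1/3).
Reached (1/3) = 1. Collecting the sign flips along the way, the symbol is -1.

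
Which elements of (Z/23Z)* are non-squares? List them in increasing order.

5 7 10 11 14 15 17 19 20 21 22

Square k = 1,…,11 (k and 23−k give the same square):
1²=1, 2²=4, 3²=9, 4²=16, 5²≡2, 6²≡13, 7²≡3, 8²≡18, 9²≡12, 10²≡8, 11²≡6 (mod 23).
The residues are {1, 2, 3, 4, 6, 8, 9, 12, 13, 16, 18}; the non-residues are the remaining 11 nonzero classes.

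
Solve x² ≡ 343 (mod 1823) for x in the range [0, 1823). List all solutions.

518, 1305

Since 1823 ≡ 3 (mod 4), a square root of 343 is 343^((1823+1)/4) = 343^456 mod 1823.
Repeated squaring: 343^2≡977, 343^4≡1100, 343^8≡1351, 343^16≡378, 343^32≡690, 343^64≡297, 343^128≡705, 343^256≡1169 (mod 1823).
343^456 = 343^(256+128+64+8) ≡ 518 (mod 1823).
Check: 518² = 268324 ≡ 343 (mod 1823). The two roots are 518 and 1305.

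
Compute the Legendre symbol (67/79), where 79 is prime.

Euler's criterion: (67/79) ≡ 67^39 (mod 79).
67^2 ≡ 65 (mod 79)
67^4 ≡ 38 (mod 79)
67^8 ≡ 22 (mod 79)
67^16 ≡ 10 (mod 79)
67^32 ≡ 21 (mod 79)
67^39 = 67^(32+4+2+1) ≡ 1 (mod 79).
Result is 1, so (67/79) = 1.

1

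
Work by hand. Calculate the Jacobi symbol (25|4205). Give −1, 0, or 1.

Reciprocity: 25 ≡ 1 and 4205 ≡ 1 (mod 4), so (25/4205) = +(4205/25).
Reduce top mod 25: now compute (5/25).
Reciprocity: 5 ≡ 1 and 25 ≡ 1 (mod 4), so (5/25) = +(25/5).
Reduce top mod 5: now compute (0/5).
Top reduces to 0: gcd > 1, so the symbol is 0.

0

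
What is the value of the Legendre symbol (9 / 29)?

Euler's criterion: (9/29) ≡ 9^14 (mod 29).
9^2 ≡ 23 (mod 29)
9^4 ≡ 7 (mod 29)
9^8 ≡ 20 (mod 29)
9^14 = 9^(8+4+2) ≡ 1 (mod 29).
Result is 1, so (9/29) = 1.

1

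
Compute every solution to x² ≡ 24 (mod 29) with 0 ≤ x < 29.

29 ≡ 1 (mod 4), so we find a root by search.
Trying successive values, 13² = 169 ≡ 24 (mod 29). The other root is 29 − 13 = 16.

13, 16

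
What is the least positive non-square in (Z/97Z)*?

5

(2/97) = +1, so 2 is a residue.
(3/97) = +1, so 3 is a residue.
(4/97) = +1, so 4 is a residue.
(5/97) = −1, so 5 is the smallest positive non-residue mod 97.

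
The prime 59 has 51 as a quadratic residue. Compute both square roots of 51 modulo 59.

Since 59 ≡ 3 (mod 4), a square root of 51 is 51^((59+1)/4) = 51^15 mod 59.
Repeated squaring: 51^2≡5, 51^4≡25, 51^8≡35 (mod 59).
51^15 = 51^(8+4+2+1) ≡ 46 (mod 59).
Check: 46² = 2116 ≡ 51 (mod 59). The two roots are 13 and 46.

13, 46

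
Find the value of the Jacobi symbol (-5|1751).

-1

First reduce: -5 ≡ 1746 (mod 1751).
Pull out 2: since 1751 ≡ 7 (mod 8), (2/1751) = +1.
Reciprocity: 873 ≡ 1 and 1751 ≡ 3 (mod 4), so (873/1751) = +(1751/873).
Reduce top mod 873: now compute (5/873).
Reciprocity: 5 ≡ 1 and 873 ≡ 1 (mod 4), so (5/873) = +(873/5).
Reduce top mod 5: now compute (3/5).
Reciprocity: 3 ≡ 3 and 5 ≡ 1 (mod 4), so (3/5) = +(5/3).
Reduce top mod 3: now compute (2/3).
Pull out 2: since 3 ≡ 3 (mod 8), (2/3) = -1.
Reached (1/3) = 1. Collecting the sign flips along the way, the symbol is -1.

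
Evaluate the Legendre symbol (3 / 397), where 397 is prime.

1

Reciprocity: 3 ≡ 3 and 397 ≡ 1 (mod 4), so (3/397) = +(397/3).
Reduce top mod 3: now compute (1/3).
Reached (1/3) = 1. Collecting the sign flips along the way, the symbol is +1.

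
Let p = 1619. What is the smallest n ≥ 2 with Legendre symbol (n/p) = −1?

2

(2/1619) = −1, so 2 is the smallest positive non-residue mod 1619.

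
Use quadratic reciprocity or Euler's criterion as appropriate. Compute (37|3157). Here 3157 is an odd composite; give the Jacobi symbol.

1

Reciprocity: 37 ≡ 1 and 3157 ≡ 1 (mod 4), so (37/3157) = +(3157/37).
Reduce top mod 37: now compute (12/37).
Pull out 2^2: since 37 ≡ 5 (mod 8), (2/37) = -1, so (2/37)^2 = +1.
Reciprocity: 3 ≡ 3 and 37 ≡ 1 (mod 4), so (3/37) = +(37/3).
Reduce top mod 3: now compute (1/3).
Reached (1/3) = 1. Collecting the sign flips along the way, the symbol is +1.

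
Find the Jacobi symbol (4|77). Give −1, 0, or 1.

Pull out 2^2: since 77 ≡ 5 (mod 8), (2/77) = -1, so (2/77)^2 = +1.
Reached (1/77) = 1. Collecting the sign flips along the way, the symbol is +1.

1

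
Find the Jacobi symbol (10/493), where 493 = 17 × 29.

Pull out 2: since 493 ≡ 5 (mod 8), (2/493) = -1.
Reciprocity: 5 ≡ 1 and 493 ≡ 1 (mod 4), so (5/493) = +(493/5).
Reduce top mod 5: now compute (3/5).
Reciprocity: 3 ≡ 3 and 5 ≡ 1 (mod 4), so (3/5) = +(5/3).
Reduce top mod 3: now compute (2/3).
Pull out 2: since 3 ≡ 3 (mod 8), (2/3) = -1.
Reached (1/3) = 1. Collecting the sign flips along the way, the symbol is +1.

1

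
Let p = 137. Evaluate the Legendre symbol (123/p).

1

Reciprocity: 123 ≡ 3 and 137 ≡ 1 (mod 4), so (123/137) = +(137/123).
Reduce top mod 123: now compute (14/123).
Pull out 2: since 123 ≡ 3 (mod 8), (2/123) = -1.
Reciprocity: 7 ≡ 3 and 123 ≡ 3 (mod 4), so (7/123) = −(123/7).
Reduce top mod 7: now compute (4/7).
Pull out 2^2: since 7 ≡ 7 (mod 8), (2/7) = +1, so (2/7)^2 = +1.
Reached (1/7) = 1. Collecting the sign flips along the way, the symbol is +1.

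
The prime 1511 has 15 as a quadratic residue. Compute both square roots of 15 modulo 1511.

Since 1511 ≡ 3 (mod 4), a square root of 15 is 15^((1511+1)/4) = 15^378 mod 1511.
Repeated squaring: 15^2≡225, 15^4≡762, 15^8≡420, 15^16≡1124, 15^32≡180, 15^64≡669, 15^128≡305, 15^256≡854 (mod 1511).
15^378 = 15^(256+64+32+16+8+2) ≡ 1281 (mod 1511).
Check: 1281² = 1640961 ≡ 15 (mod 1511). The two roots are 230 and 1281.

230, 1281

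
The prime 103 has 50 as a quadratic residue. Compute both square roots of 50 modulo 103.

Since 103 ≡ 3 (mod 4), a square root of 50 is 50^((103+1)/4) = 50^26 mod 103.
Repeated squaring: 50^2≡28, 50^4≡63, 50^8≡55, 50^16≡38 (mod 103).
50^26 = 50^(16+8+2) ≡ 16 (mod 103).
Check: 16² = 256 ≡ 50 (mod 103). The two roots are 16 and 87.

16, 87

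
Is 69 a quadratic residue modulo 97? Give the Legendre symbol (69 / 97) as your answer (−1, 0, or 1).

Reciprocity: 69 ≡ 1 and 97 ≡ 1 (mod 4), so (69/97) = +(97/69).
Reduce top mod 69: now compute (28/69).
Pull out 2^2: since 69 ≡ 5 (mod 8), (2/69) = -1, so (2/69)^2 = +1.
Reciprocity: 7 ≡ 3 and 69 ≡ 1 (mod 4), so (7/69) = +(69/7).
Reduce top mod 7: now compute (6/7).
Pull out 2: since 7 ≡ 7 (mod 8), (2/7) = +1.
Reciprocity: 3 ≡ 3 and 7 ≡ 3 (mod 4), so (3/7) = −(7/3).
Reduce top mod 3: now compute (1/3).
Reached (1/3) = 1. Collecting the sign flips along the way, the symbol is -1.

-1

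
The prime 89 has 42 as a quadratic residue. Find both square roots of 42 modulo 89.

89 ≡ 1 (mod 4), so we find a root by search.
Trying successive values, 24² = 576 ≡ 42 (mod 89). The other root is 89 − 24 = 65.

24, 65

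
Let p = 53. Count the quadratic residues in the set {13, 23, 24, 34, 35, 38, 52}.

4

(13/53) = +1 → QR.
(23/53) = -1 → non-residue.
(24/53) = +1 → QR.
(34/53) = -1 → non-residue.
(35/53) = -1 → non-residue.
(38/53) = +1 → QR.
(52/53) = +1 → QR.
Total quadratic residues among the 7: 4.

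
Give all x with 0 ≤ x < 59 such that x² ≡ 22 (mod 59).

Since 59 ≡ 3 (mod 4), a square root of 22 is 22^((59+1)/4) = 22^15 mod 59.
Repeated squaring: 22^2≡12, 22^4≡26, 22^8≡27 (mod 59).
22^15 = 22^(8+4+2+1) ≡ 9 (mod 59).
Check: 9² = 81 ≡ 22 (mod 59). The two roots are 9 and 50.

9, 50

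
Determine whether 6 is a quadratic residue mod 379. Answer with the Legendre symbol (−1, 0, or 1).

1

Euler's criterion: (6/379) ≡ 6^189 (mod 379).
6^2 ≡ 36 (mod 379)
6^4 ≡ 159 (mod 379)
6^8 ≡ 267 (mod 379)
6^16 ≡ 37 (mod 379)
6^32 ≡ 232 (mod 379)
6^64 ≡ 6 (mod 379)
6^128 ≡ 36 (mod 379)
6^189 = 6^(128+32+16+8+4+1) ≡ 1 (mod 379).
Result is 1, so (6/379) = 1.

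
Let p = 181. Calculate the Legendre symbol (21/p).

Reciprocity: 21 ≡ 1 and 181 ≡ 1 (mod 4), so (21/181) = +(181/21).
Reduce top mod 21: now compute (13/21).
Reciprocity: 13 ≡ 1 and 21 ≡ 1 (mod 4), so (13/21) = +(21/13).
Reduce top mod 13: now compute (8/13).
Pull out 2^3: since 13 ≡ 5 (mod 8), (2/13) = -1, so (2/13)^3 = -1.
Reached (1/13) = 1. Collecting the sign flips along the way, the symbol is -1.

-1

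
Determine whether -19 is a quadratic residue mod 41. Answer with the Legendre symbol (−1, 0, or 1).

-1

First reduce: -19 ≡ 22 (mod 41).
Pull out 2: since 41 ≡ 1 (mod 8), (2/41) = +1.
Reciprocity: 11 ≡ 3 and 41 ≡ 1 (mod 4), so (11/41) = +(41/11).
Reduce top mod 11: now compute (8/11).
Pull out 2^3: since 11 ≡ 3 (mod 8), (2/11) = -1, so (2/11)^3 = -1.
Reached (1/11) = 1. Collecting the sign flips along the way, the symbol is -1.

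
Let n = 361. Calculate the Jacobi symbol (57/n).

Reciprocity: 57 ≡ 1 and 361 ≡ 1 (mod 4), so (57/361) = +(361/57).
Reduce top mod 57: now compute (19/57).
Reciprocity: 19 ≡ 3 and 57 ≡ 1 (mod 4), so (19/57) = +(57/19).
Reduce top mod 19: now compute (0/19).
Top reduces to 0: gcd > 1, so the symbol is 0.

0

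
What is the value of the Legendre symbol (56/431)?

-1

Pull out 2^3: since 431 ≡ 7 (mod 8), (2/431) = +1, so (2/431)^3 = +1.
Reciprocity: 7 ≡ 3 and 431 ≡ 3 (mod 4), so (7/431) = −(431/7).
Reduce top mod 7: now compute (4/7).
Pull out 2^2: since 7 ≡ 7 (mod 8), (2/7) = +1, so (2/7)^2 = +1.
Reached (1/7) = 1. Collecting the sign flips along the way, the symbol is -1.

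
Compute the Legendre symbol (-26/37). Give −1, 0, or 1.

1

Euler's criterion: (-26/37) ≡ 11^18 (mod 37).
11^2 ≡ 10 (mod 37)
11^4 ≡ 26 (mod 37)
11^8 ≡ 10 (mod 37)
11^16 ≡ 26 (mod 37)
11^18 = 11^(16+2) ≡ 1 (mod 37).
Result is 1, so (-26/37) = 1.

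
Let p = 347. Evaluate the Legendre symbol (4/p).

Pull out 2^2: since 347 ≡ 3 (mod 8), (2/347) = -1, so (2/347)^2 = +1.
Reached (1/347) = 1. Collecting the sign flips along the way, the symbol is +1.

1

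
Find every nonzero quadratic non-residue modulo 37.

Square k = 1,…,18 (k and 37−k give the same square):
1²=1, 2²=4, 3²=9, 4²=16, 5²=25, 6²=36, 7²≡12, 8²≡27, 9²≡7, 10²≡26, 11²≡10, 12²≡33, 13²≡21, 14²≡11, 15²≡3, 16²≡34, 17²≡30, 18²≡28 (mod 37).
The residues are {1, 3, 4, 7, 9, 10, 11, 12, 16, 21, 25, 26, 27, 28, 30, 33, 34, 36}; the non-residues are the remaining 18 nonzero classes.

2, 5, 6, 8, 13, 14, 15, 17, 18, 19, 20, 22, 23, 24, 29, 31, 32, 35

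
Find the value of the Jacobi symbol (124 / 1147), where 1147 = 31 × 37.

Pull out 2^2: since 1147 ≡ 3 (mod 8), (2/1147) = -1, so (2/1147)^2 = +1.
Reciprocity: 31 ≡ 3 and 1147 ≡ 3 (mod 4), so (31/1147) = −(1147/31).
Reduce top mod 31: now compute (0/31).
Top reduces to 0: gcd > 1, so the symbol is 0.

0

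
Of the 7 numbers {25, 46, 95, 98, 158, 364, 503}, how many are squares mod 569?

(25/569) = +1 → QR.
(46/569) = -1 → non-residue.
(95/569) = -1 → non-residue.
(98/569) = +1 → QR.
(158/569) = +1 → QR.
(364/569) = +1 → QR.
(503/569) = +1 → QR.
Total quadratic residues among the 7: 5.

5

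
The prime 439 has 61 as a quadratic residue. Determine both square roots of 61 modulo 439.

Since 439 ≡ 3 (mod 4), a square root of 61 is 61^((439+1)/4) = 61^110 mod 439.
Repeated squaring: 61^2≡209, 61^4≡220, 61^8≡110, 61^16≡247, 61^32≡427, 61^64≡144 (mod 439).
61^110 = 61^(64+32+8+4+2) ≡ 73 (mod 439).
Check: 73² = 5329 ≡ 61 (mod 439). The two roots are 73 and 366.

73, 366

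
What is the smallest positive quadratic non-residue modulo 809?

3

(2/809) = +1, so 2 is a residue.
(3/809) = −1, so 3 is the smallest positive non-residue mod 809.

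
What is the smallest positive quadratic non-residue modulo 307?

2

(2/307) = −1, so 2 is the smallest positive non-residue mod 307.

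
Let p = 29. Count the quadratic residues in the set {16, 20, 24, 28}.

4

(16/29) = +1 → QR.
(20/29) = +1 → QR.
(24/29) = +1 → QR.
(28/29) = +1 → QR.
Total quadratic residues among the 4: 4.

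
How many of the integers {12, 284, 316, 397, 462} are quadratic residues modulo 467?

3

(12/467) = +1 → QR.
(284/467) = +1 → QR.
(316/467) = -1 → non-residue.
(397/467) = -1 → non-residue.
(462/467) = +1 → QR.
Total quadratic residues among the 5: 3.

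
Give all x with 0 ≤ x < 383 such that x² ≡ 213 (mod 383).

82, 301

Since 383 ≡ 3 (mod 4), a square root of 213 is 213^((383+1)/4) = 213^96 mod 383.
Repeated squaring: 213^2≡175, 213^4≡368, 213^8≡225, 213^16≡69, 213^32≡165, 213^64≡32 (mod 383).
213^96 = 213^(64+32) ≡ 301 (mod 383).
Check: 301² = 90601 ≡ 213 (mod 383). The two roots are 82 and 301.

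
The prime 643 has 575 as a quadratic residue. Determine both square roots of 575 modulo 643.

168, 475

Since 643 ≡ 3 (mod 4), a square root of 575 is 575^((643+1)/4) = 575^161 mod 643.
Repeated squaring: 575^2≡123, 575^4≡340, 575^8≡503, 575^16≡310, 575^32≡293, 575^64≡330, 575^128≡233 (mod 643).
575^161 = 575^(128+32+1) ≡ 168 (mod 643).
Check: 168² = 28224 ≡ 575 (mod 643). The two roots are 168 and 475.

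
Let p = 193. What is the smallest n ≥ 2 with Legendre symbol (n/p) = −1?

5

(2/193) = +1, so 2 is a residue.
(3/193) = +1, so 3 is a residue.
(4/193) = +1, so 4 is a residue.
(5/193) = −1, so 5 is the smallest positive non-residue mod 193.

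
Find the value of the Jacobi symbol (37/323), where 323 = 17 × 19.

Reciprocity: 37 ≡ 1 and 323 ≡ 3 (mod 4), so (37/323) = +(323/37).
Reduce top mod 37: now compute (27/37).
Reciprocity: 27 ≡ 3 and 37 ≡ 1 (mod 4), so (27/37) = +(37/27).
Reduce top mod 27: now compute (10/27).
Pull out 2: since 27 ≡ 3 (mod 8), (2/27) = -1.
Reciprocity: 5 ≡ 1 and 27 ≡ 3 (mod 4), so (5/27) = +(27/5).
Reduce top mod 5: now compute (2/5).
Pull out 2: since 5 ≡ 5 (mod 8), (2/5) = -1.
Reached (1/5) = 1. Collecting the sign flips along the way, the symbol is +1.

1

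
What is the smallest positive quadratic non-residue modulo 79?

3

(2/79) = +1, so 2 is a residue.
(3/79) = −1, so 3 is the smallest positive non-residue mod 79.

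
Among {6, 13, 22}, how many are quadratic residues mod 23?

2

(6/23) = +1 → QR.
(13/23) = +1 → QR.
(22/23) = -1 → non-residue.
Total quadratic residues among the 3: 2.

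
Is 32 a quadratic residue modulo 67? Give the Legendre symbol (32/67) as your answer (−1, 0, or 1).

Pull out 2^5: since 67 ≡ 3 (mod 8), (2/67) = -1, so (2/67)^5 = -1.
Reached (1/67) = 1. Collecting the sign flips along the way, the symbol is -1.

-1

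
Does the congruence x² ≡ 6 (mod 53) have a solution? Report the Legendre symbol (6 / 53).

Euler's criterion: (6/53) ≡ 6^26 (mod 53).
6^2 ≡ 36 (mod 53)
6^4 ≡ 24 (mod 53)
6^8 ≡ 46 (mod 53)
6^16 ≡ 49 (mod 53)
6^26 = 6^(16+8+2) ≡ 1 (mod 53).
Result is 1, so (6/53) = 1.

1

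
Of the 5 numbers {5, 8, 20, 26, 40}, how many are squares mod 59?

(5/59) = +1 → QR.
(8/59) = -1 → non-residue.
(20/59) = +1 → QR.
(26/59) = +1 → QR.
(40/59) = -1 → non-residue.
Total quadratic residues among the 5: 3.

3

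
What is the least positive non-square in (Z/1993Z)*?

5

(2/1993) = +1, so 2 is a residue.
(3/1993) = +1, so 3 is a residue.
(4/1993) = +1, so 4 is a residue.
(5/1993) = −1, so 5 is the smallest positive non-residue mod 1993.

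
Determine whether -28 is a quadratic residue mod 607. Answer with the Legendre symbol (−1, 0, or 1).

-1

First reduce: -28 ≡ 579 (mod 607).
Reciprocity: 579 ≡ 3 and 607 ≡ 3 (mod 4), so (579/607) = −(607/579).
Reduce top mod 579: now compute (28/579).
Pull out 2^2: since 579 ≡ 3 (mod 8), (2/579) = -1, so (2/579)^2 = +1.
Reciprocity: 7 ≡ 3 and 579 ≡ 3 (mod 4), so (7/579) = −(579/7).
Reduce top mod 7: now compute (5/7).
Reciprocity: 5 ≡ 1 and 7 ≡ 3 (mod 4), so (5/7) = +(7/5).
Reduce top mod 5: now compute (2/5).
Pull out 2: since 5 ≡ 5 (mod 8), (2/5) = -1.
Reached (1/5) = 1. Collecting the sign flips along the way, the symbol is -1.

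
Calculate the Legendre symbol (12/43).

-1

Pull out 2^2: since 43 ≡ 3 (mod 8), (2/43) = -1, so (2/43)^2 = +1.
Reciprocity: 3 ≡ 3 and 43 ≡ 3 (mod 4), so (3/43) = −(43/3).
Reduce top mod 3: now compute (1/3).
Reached (1/3) = 1. Collecting the sign flips along the way, the symbol is -1.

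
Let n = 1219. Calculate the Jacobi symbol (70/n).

1

Pull out 2: since 1219 ≡ 3 (mod 8), (2/1219) = -1.
Reciprocity: 35 ≡ 3 and 1219 ≡ 3 (mod 4), so (35/1219) = −(1219/35).
Reduce top mod 35: now compute (29/35).
Reciprocity: 29 ≡ 1 and 35 ≡ 3 (mod 4), so (29/35) = +(35/29).
Reduce top mod 29: now compute (6/29).
Pull out 2: since 29 ≡ 5 (mod 8), (2/29) = -1.
Reciprocity: 3 ≡ 3 and 29 ≡ 1 (mod 4), so (3/29) = +(29/3).
Reduce top mod 3: now compute (2/3).
Pull out 2: since 3 ≡ 3 (mod 8), (2/3) = -1.
Reached (1/3) = 1. Collecting the sign flips along the way, the symbol is +1.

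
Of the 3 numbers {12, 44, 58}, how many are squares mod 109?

1

(12/109) = +1 → QR.
(44/109) = -1 → non-residue.
(58/109) = -1 → non-residue.
Total quadratic residues among the 3: 1.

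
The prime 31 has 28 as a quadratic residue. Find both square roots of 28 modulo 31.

11, 20

Since 31 ≡ 3 (mod 4), a square root of 28 is 28^((31+1)/4) = 28^8 mod 31.
Repeated squaring: 28^2≡9, 28^4≡19, 28^8≡20 (mod 31).
28^8 = 28^(8) ≡ 20 (mod 31).
Check: 20² = 400 ≡ 28 (mod 31). The two roots are 11 and 20.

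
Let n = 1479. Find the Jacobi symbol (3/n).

Reciprocity: 3 ≡ 3 and 1479 ≡ 3 (mod 4), so (3/1479) = −(1479/3).
Reduce top mod 3: now compute (0/3).
Top reduces to 0: gcd > 1, so the symbol is 0.

0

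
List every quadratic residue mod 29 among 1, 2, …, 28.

1,4,5,6,7,9,13,16,20,22,23,24,25,28

Square k = 1,…,14 (k and 29−k give the same square):
1²=1, 2²=4, 3²=9, 4²=16, 5²=25, 6²≡7, 7²≡20, 8²≡6, 9²≡23, 10²≡13, 11²≡5, 12²≡28, 13²≡24, 14²≡22 (mod 29).
So the quadratic residues mod 29 are {1, 4, 5, 6, 7, 9, 13, 16, 20, 22, 23, 24, 25, 28}.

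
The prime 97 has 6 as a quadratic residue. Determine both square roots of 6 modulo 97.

43, 54

97 ≡ 1 (mod 4), so we find a root by search.
Trying successive values, 43² = 1849 ≡ 6 (mod 97). The other root is 97 − 43 = 54.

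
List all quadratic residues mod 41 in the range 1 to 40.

1,2,4,5,8,9,10,16,18,20,21,23,25,31,32,33,36,37,39,40

Square k = 1,…,20 (k and 41−k give the same square):
1²=1, 2²=4, 3²=9, 4²=16, 5²=25, 6²=36, 7²≡8, 8²≡23, 9²≡40, 10²≡18, 11²≡39, 12²≡21, 13²≡5, 14²≡32, 15²≡20, 16²≡10, 17²≡2, 18²≡37, 19²≡33, 20²≡31 (mod 41).
So the quadratic residues mod 41 are {1, 2, 4, 5, 8, 9, 10, 16, 18, 20, 21, 23, 25, 31, 32, 33, 36, 37, 39, 40}.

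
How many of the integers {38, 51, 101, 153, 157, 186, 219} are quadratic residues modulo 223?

3

(38/223) = +1 → QR.
(51/223) = -1 → non-residue.
(101/223) = +1 → QR.
(153/223) = +1 → QR.
(157/223) = -1 → non-residue.
(186/223) = -1 → non-residue.
(219/223) = -1 → non-residue.
Total quadratic residues among the 7: 3.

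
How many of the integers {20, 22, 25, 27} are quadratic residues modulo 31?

(20/31) = +1 → QR.
(22/31) = -1 → non-residue.
(25/31) = +1 → QR.
(27/31) = -1 → non-residue.
Total quadratic residues among the 4: 2.

2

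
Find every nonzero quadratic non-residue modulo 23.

5 7 10 11 14 15 17 19 20 21 22

Square k = 1,…,11 (k and 23−k give the same square):
1²=1, 2²=4, 3²=9, 4²=16, 5²≡2, 6²≡13, 7²≡3, 8²≡18, 9²≡12, 10²≡8, 11²≡6 (mod 23).
The residues are {1, 2, 3, 4, 6, 8, 9, 12, 13, 16, 18}; the non-residues are the remaining 11 nonzero classes.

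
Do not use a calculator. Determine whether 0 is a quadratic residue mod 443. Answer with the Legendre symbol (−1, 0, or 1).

Top reduces to 0: gcd > 1, so the symbol is 0.

0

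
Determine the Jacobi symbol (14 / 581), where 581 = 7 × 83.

0

Pull out 2: since 581 ≡ 5 (mod 8), (2/581) = -1.
Reciprocity: 7 ≡ 3 and 581 ≡ 1 (mod 4), so (7/581) = +(581/7).
Reduce top mod 7: now compute (0/7).
Top reduces to 0: gcd > 1, so the symbol is 0.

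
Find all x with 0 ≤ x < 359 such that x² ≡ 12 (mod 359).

Since 359 ≡ 3 (mod 4), a square root of 12 is 12^((359+1)/4) = 12^90 mod 359.
Repeated squaring: 12^2≡144, 12^4≡273, 12^8≡216, 12^16≡345, 12^32≡196, 12^64≡3 (mod 359).
12^90 = 12^(64+16+8+2) ≡ 33 (mod 359).
Check: 33² = 1089 ≡ 12 (mod 359). The two roots are 33 and 326.

33, 326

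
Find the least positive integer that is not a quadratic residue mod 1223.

(2/1223) = +1, so 2 is a residue.
(3/1223) = +1, so 3 is a residue.
(4/1223) = +1, so 4 is a residue.
(5/1223) = −1, so 5 is the smallest positive non-residue mod 1223.

5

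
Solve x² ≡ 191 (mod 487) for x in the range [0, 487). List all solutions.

60, 427

Since 487 ≡ 3 (mod 4), a square root of 191 is 191^((487+1)/4) = 191^122 mod 487.
Repeated squaring: 191^2≡443, 191^4≡475, 191^8≡144, 191^16≡282, 191^32≡143, 191^64≡482 (mod 487).
191^122 = 191^(64+32+16+8+2) ≡ 60 (mod 487).
Check: 60² = 3600 ≡ 191 (mod 487). The two roots are 60 and 427.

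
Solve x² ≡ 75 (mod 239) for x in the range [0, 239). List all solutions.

Since 239 ≡ 3 (mod 4), a square root of 75 is 75^((239+1)/4) = 75^60 mod 239.
Repeated squaring: 75^2≡128, 75^4≡132, 75^8≡216, 75^16≡51, 75^32≡211 (mod 239).
75^60 = 75^(32+16+8+4) ≡ 187 (mod 239).
Check: 187² = 34969 ≡ 75 (mod 239). The two roots are 52 and 187.

52, 187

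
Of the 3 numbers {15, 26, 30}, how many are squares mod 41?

0

(15/41) = -1 → non-residue.
(26/41) = -1 → non-residue.
(30/41) = -1 → non-residue.
Total quadratic residues among the 3: 0.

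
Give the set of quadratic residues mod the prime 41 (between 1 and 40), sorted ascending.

1 2 4 5 8 9 10 16 18 20 21 23 25 31 32 33 36 37 39 40

Square k = 1,…,20 (k and 41−k give the same square):
1²=1, 2²=4, 3²=9, 4²=16, 5²=25, 6²=36, 7²≡8, 8²≡23, 9²≡40, 10²≡18, 11²≡39, 12²≡21, 13²≡5, 14²≡32, 15²≡20, 16²≡10, 17²≡2, 18²≡37, 19²≡33, 20²≡31 (mod 41).
So the quadratic residues mod 41 are {1, 2, 4, 5, 8, 9, 10, 16, 18, 20, 21, 23, 25, 31, 32, 33, 36, 37, 39, 40}.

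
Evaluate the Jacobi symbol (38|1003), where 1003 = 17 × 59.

-1

Pull out 2: since 1003 ≡ 3 (mod 8), (2/1003) = -1.
Reciprocity: 19 ≡ 3 and 1003 ≡ 3 (mod 4), so (19/1003) = −(1003/19).
Reduce top mod 19: now compute (15/19).
Reciprocity: 15 ≡ 3 and 19 ≡ 3 (mod 4), so (15/19) = −(19/15).
Reduce top mod 15: now compute (4/15).
Pull out 2^2: since 15 ≡ 7 (mod 8), (2/15) = +1, so (2/15)^2 = +1.
Reached (1/15) = 1. Collecting the sign flips along the way, the symbol is -1.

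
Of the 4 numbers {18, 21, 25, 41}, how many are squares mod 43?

3

(18/43) = -1 → non-residue.
(21/43) = +1 → QR.
(25/43) = +1 → QR.
(41/43) = +1 → QR.
Total quadratic residues among the 4: 3.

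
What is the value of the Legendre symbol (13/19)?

Euler's criterion: (13/19) ≡ 13^9 (mod 19).
13^2 ≡ 17 (mod 19)
13^4 ≡ 4 (mod 19)
13^8 ≡ 16 (mod 19)
13^9 = 13^(8+1) ≡ 18 (mod 19).
Result is 18 ≡ −1, so (13/19) = −1.

-1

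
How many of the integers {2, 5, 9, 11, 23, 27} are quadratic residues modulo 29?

(2/29) = -1 → non-residue.
(5/29) = +1 → QR.
(9/29) = +1 → QR.
(11/29) = -1 → non-residue.
(23/29) = +1 → QR.
(27/29) = -1 → non-residue.
Total quadratic residues among the 6: 3.

3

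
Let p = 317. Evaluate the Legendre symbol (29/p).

Euler's criterion: (29/317) ≡ 29^158 (mod 317).
29^2 ≡ 207 (mod 317)
29^4 ≡ 54 (mod 317)
29^8 ≡ 63 (mod 317)
29^16 ≡ 165 (mod 317)
29^32 ≡ 280 (mod 317)
29^64 ≡ 101 (mod 317)
29^128 ≡ 57 (mod 317)
29^158 = 29^(128+16+8+4+2) ≡ 316 (mod 317).
Result is 316 ≡ −1, so (29/317) = −1.

-1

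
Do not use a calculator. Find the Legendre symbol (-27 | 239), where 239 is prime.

First reduce: -27 ≡ 212 (mod 239).
Pull out 2^2: since 239 ≡ 7 (mod 8), (2/239) = +1, so (2/239)^2 = +1.
Reciprocity: 53 ≡ 1 and 239 ≡ 3 (mod 4), so (53/239) = +(239/53).
Reduce top mod 53: now compute (27/53).
Reciprocity: 27 ≡ 3 and 53 ≡ 1 (mod 4), so (27/53) = +(53/27).
Reduce top mod 27: now compute (26/27).
Pull out 2: since 27 ≡ 3 (mod 8), (2/27) = -1.
Reciprocity: 13 ≡ 1 and 27 ≡ 3 (mod 4), so (13/27) = +(27/13).
Reduce top mod 13: now compute (1/13).
Reached (1/13) = 1. Collecting the sign flips along the way, the symbol is -1.

-1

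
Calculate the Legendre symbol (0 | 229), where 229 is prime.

0

Top reduces to 0: gcd > 1, so the symbol is 0.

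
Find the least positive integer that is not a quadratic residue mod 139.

2

(2/139) = −1, so 2 is the smallest positive non-residue mod 139.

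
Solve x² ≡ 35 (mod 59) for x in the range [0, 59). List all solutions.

Since 59 ≡ 3 (mod 4), a square root of 35 is 35^((59+1)/4) = 35^15 mod 59.
Repeated squaring: 35^2≡45, 35^4≡19, 35^8≡7 (mod 59).
35^15 = 35^(8+4+2+1) ≡ 25 (mod 59).
Check: 25² = 625 ≡ 35 (mod 59). The two roots are 25 and 34.

25, 34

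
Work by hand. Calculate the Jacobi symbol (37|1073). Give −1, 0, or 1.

Reciprocity: 37 ≡ 1 and 1073 ≡ 1 (mod 4), so (37/1073) = +(1073/37).
Reduce top mod 37: now compute (0/37).
Top reduces to 0: gcd > 1, so the symbol is 0.

0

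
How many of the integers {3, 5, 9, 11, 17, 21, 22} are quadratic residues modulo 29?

3

(3/29) = -1 → non-residue.
(5/29) = +1 → QR.
(9/29) = +1 → QR.
(11/29) = -1 → non-residue.
(17/29) = -1 → non-residue.
(21/29) = -1 → non-residue.
(22/29) = +1 → QR.
Total quadratic residues among the 7: 3.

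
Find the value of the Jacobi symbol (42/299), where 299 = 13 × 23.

-1

Pull out 2: since 299 ≡ 3 (mod 8), (2/299) = -1.
Reciprocity: 21 ≡ 1 and 299 ≡ 3 (mod 4), so (21/299) = +(299/21).
Reduce top mod 21: now compute (5/21).
Reciprocity: 5 ≡ 1 and 21 ≡ 1 (mod 4), so (5/21) = +(21/5).
Reduce top mod 5: now compute (1/5).
Reached (1/5) = 1. Collecting the sign flips along the way, the symbol is -1.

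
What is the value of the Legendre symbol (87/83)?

Euler's criterion: (87/83) ≡ 4^41 (mod 83).
4^2 ≡ 16 (mod 83)
4^4 ≡ 7 (mod 83)
4^8 ≡ 49 (mod 83)
4^16 ≡ 77 (mod 83)
4^32 ≡ 36 (mod 83)
4^41 = 4^(32+8+1) ≡ 1 (mod 83).
Result is 1, so (87/83) = 1.

1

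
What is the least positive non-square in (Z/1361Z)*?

(2/1361) = +1, so 2 is a residue.
(3/1361) = −1, so 3 is the smallest positive non-residue mod 1361.

3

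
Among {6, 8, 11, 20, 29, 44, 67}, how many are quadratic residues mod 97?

(6/97) = +1 → QR.
(8/97) = +1 → QR.
(11/97) = +1 → QR.
(20/97) = -1 → non-residue.
(29/97) = -1 → non-residue.
(44/97) = +1 → QR.
(67/97) = -1 → non-residue.
Total quadratic residues among the 7: 4.

4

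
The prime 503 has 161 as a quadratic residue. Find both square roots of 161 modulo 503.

201, 302

Since 503 ≡ 3 (mod 4), a square root of 161 is 161^((503+1)/4) = 161^126 mod 503.
Repeated squaring: 161^2≡268, 161^4≡398, 161^8≡462, 161^16≡172, 161^32≡410, 161^64≡98 (mod 503).
161^126 = 161^(64+32+16+8+4+2) ≡ 201 (mod 503).
Check: 201² = 40401 ≡ 161 (mod 503). The two roots are 201 and 302.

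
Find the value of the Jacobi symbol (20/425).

Pull out 2^2: since 425 ≡ 1 (mod 8), (2/425) = +1, so (2/425)^2 = +1.
Reciprocity: 5 ≡ 1 and 425 ≡ 1 (mod 4), so (5/425) = +(425/5).
Reduce top mod 5: now compute (0/5).
Top reduces to 0: gcd > 1, so the symbol is 0.

0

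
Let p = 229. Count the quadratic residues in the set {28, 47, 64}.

1

(28/229) = -1 → non-residue.
(47/229) = -1 → non-residue.
(64/229) = +1 → QR.
Total quadratic residues among the 3: 1.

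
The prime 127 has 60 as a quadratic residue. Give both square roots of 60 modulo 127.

Since 127 ≡ 3 (mod 4), a square root of 60 is 60^((127+1)/4) = 60^32 mod 127.
Repeated squaring: 60^2≡44, 60^4≡31, 60^8≡72, 60^16≡104, 60^32≡21 (mod 127).
60^32 = 60^(32) ≡ 21 (mod 127).
Check: 21² = 441 ≡ 60 (mod 127). The two roots are 21 and 106.

21, 106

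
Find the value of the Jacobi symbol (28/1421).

0

Pull out 2^2: since 1421 ≡ 5 (mod 8), (2/1421) = -1, so (2/1421)^2 = +1.
Reciprocity: 7 ≡ 3 and 1421 ≡ 1 (mod 4), so (7/1421) = +(1421/7).
Reduce top mod 7: now compute (0/7).
Top reduces to 0: gcd > 1, so the symbol is 0.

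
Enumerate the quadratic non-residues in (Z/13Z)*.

Square k = 1,…,6 (k and 13−k give the same square):
1²=1, 2²=4, 3²=9, 4²≡3, 5²≡12, 6²≡10 (mod 13).
The residues are {1, 3, 4, 9, 10, 12}; the non-residues are the remaining 6 nonzero classes.

2 5 6 7 8 11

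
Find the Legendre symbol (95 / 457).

Euler's criterion: (95/457) ≡ 95^228 (mod 457).
95^2 ≡ 342 (mod 457)
95^4 ≡ 429 (mod 457)
95^8 ≡ 327 (mod 457)
95^16 ≡ 448 (mod 457)
95^32 ≡ 81 (mod 457)
95^64 ≡ 163 (mod 457)
95^128 ≡ 63 (mod 457)
95^228 = 95^(128+64+32+4) ≡ 456 (mod 457).
Result is 456 ≡ −1, so (95/457) = −1.

-1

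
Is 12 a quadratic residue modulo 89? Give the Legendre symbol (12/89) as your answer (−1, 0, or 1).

Pull out 2^2: since 89 ≡ 1 (mod 8), (2/89) = +1, so (2/89)^2 = +1.
Reciprocity: 3 ≡ 3 and 89 ≡ 1 (mod 4), so (3/89) = +(89/3).
Reduce top mod 3: now compute (2/3).
Pull out 2: since 3 ≡ 3 (mod 8), (2/3) = -1.
Reached (1/3) = 1. Collecting the sign flips along the way, the symbol is -1.

-1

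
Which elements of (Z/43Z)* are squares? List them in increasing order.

Square k = 1,…,21 (k and 43−k give the same square):
1²=1, 2²=4, 3²=9, 4²=16, 5²=25, 6²=36, 7²≡6, 8²≡21, 9²≡38, 10²≡14, 11²≡35, 12²≡15, 13²≡40, 14²≡24, 15²≡10, 16²≡41, 17²≡31, 18²≡23, 19²≡17, 20²≡13, 21²≡11 (mod 43).
So the quadratic residues mod 43 are {1, 4, 6, 9, 10, 11, 13, 14, 15, 16, 17, 21, 23, 24, 25, 31, 35, 36, 38, 40, 41}.

1 4 6 9 10 11 13 14 15 16 17 21 23 24 25 31 35 36 38 40 41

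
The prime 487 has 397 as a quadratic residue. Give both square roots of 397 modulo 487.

Since 487 ≡ 3 (mod 4), a square root of 397 is 397^((487+1)/4) = 397^122 mod 487.
Repeated squaring: 397^2≡308, 397^4≡386, 397^8≡461, 397^16≡189, 397^32≡170, 397^64≡167 (mod 487).
397^122 = 397^(64+32+16+8+2) ≡ 408 (mod 487).
Check: 408² = 166464 ≡ 397 (mod 487). The two roots are 79 and 408.

79, 408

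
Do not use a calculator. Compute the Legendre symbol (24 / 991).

-1

Pull out 2^3: since 991 ≡ 7 (mod 8), (2/991) = +1, so (2/991)^3 = +1.
Reciprocity: 3 ≡ 3 and 991 ≡ 3 (mod 4), so (3/991) = −(991/3).
Reduce top mod 3: now compute (1/3).
Reached (1/3) = 1. Collecting the sign flips along the way, the symbol is -1.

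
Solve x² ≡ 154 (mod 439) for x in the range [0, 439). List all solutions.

Since 439 ≡ 3 (mod 4), a square root of 154 is 154^((439+1)/4) = 154^110 mod 439.
Repeated squaring: 154^2≡10, 154^4≡100, 154^8≡342, 154^16≡190, 154^32≡102, 154^64≡307 (mod 439).
154^110 = 154^(64+32+8+4+2) ≡ 121 (mod 439).
Check: 121² = 14641 ≡ 154 (mod 439). The two roots are 121 and 318.

121, 318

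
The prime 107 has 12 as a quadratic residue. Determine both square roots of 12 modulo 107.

36, 71

Since 107 ≡ 3 (mod 4), a square root of 12 is 12^((107+1)/4) = 12^27 mod 107.
Repeated squaring: 12^2≡37, 12^4≡85, 12^8≡56, 12^16≡33 (mod 107).
12^27 = 12^(16+8+2+1) ≡ 36 (mod 107).
Check: 36² = 1296 ≡ 12 (mod 107). The two roots are 36 and 71.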